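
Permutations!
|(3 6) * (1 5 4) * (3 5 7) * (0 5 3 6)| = |(0 5 4 1 7 6 3)| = 7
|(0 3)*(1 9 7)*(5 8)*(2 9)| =|(0 3)(1 2 9 7)(5 8)| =4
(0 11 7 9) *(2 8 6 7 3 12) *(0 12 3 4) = (0 11 4)(2 8 6 7 9 12) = [11, 1, 8, 3, 0, 5, 7, 9, 6, 12, 10, 4, 2]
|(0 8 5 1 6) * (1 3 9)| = 7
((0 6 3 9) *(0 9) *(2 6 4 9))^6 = ((0 4 9 2 6 3))^6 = (9)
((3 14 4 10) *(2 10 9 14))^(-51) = (14)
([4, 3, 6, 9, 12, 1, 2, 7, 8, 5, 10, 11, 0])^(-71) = [4, 3, 6, 9, 12, 1, 2, 7, 8, 5, 10, 11, 0]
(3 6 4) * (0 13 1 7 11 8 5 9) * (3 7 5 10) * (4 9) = (0 13 1 5 4 7 11 8 10 3 6 9) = [13, 5, 2, 6, 7, 4, 9, 11, 10, 0, 3, 8, 12, 1]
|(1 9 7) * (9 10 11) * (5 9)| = 6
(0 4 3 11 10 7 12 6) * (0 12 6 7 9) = [4, 1, 2, 11, 3, 5, 12, 6, 8, 0, 9, 10, 7] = (0 4 3 11 10 9)(6 12 7)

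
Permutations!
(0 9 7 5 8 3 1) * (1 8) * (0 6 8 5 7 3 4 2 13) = (0 9 3 5 1 6 8 4 2 13) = [9, 6, 13, 5, 2, 1, 8, 7, 4, 3, 10, 11, 12, 0]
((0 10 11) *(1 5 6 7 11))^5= (0 7 5 10 11 6 1)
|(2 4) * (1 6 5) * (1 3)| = 4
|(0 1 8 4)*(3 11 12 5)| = 4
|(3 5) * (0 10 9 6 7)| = 10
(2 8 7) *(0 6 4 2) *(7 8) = (8)(0 6 4 2 7) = [6, 1, 7, 3, 2, 5, 4, 0, 8]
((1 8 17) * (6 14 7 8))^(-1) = ((1 6 14 7 8 17))^(-1) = (1 17 8 7 14 6)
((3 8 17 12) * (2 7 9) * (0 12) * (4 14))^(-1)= (0 17 8 3 12)(2 9 7)(4 14)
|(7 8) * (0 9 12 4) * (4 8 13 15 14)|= 9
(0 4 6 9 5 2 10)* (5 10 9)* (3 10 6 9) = (0 4 9 6 5 2 3 10) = [4, 1, 3, 10, 9, 2, 5, 7, 8, 6, 0]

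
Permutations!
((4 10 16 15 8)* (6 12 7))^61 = ((4 10 16 15 8)(6 12 7))^61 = (4 10 16 15 8)(6 12 7)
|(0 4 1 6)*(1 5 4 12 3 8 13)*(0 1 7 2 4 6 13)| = |(0 12 3 8)(1 13 7 2 4 5 6)| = 28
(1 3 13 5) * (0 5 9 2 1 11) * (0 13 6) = [5, 3, 1, 6, 4, 11, 0, 7, 8, 2, 10, 13, 12, 9] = (0 5 11 13 9 2 1 3 6)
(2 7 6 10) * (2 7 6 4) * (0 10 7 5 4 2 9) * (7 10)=[7, 1, 6, 3, 9, 4, 10, 2, 8, 0, 5]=(0 7 2 6 10 5 4 9)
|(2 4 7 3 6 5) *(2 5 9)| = |(2 4 7 3 6 9)| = 6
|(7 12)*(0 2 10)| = |(0 2 10)(7 12)| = 6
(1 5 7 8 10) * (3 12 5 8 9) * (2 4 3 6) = (1 8 10)(2 4 3 12 5 7 9 6) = [0, 8, 4, 12, 3, 7, 2, 9, 10, 6, 1, 11, 5]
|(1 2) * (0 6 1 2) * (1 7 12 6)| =6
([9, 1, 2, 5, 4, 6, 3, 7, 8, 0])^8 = (9)(3 6 5)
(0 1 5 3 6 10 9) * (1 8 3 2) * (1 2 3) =[8, 5, 2, 6, 4, 3, 10, 7, 1, 0, 9] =(0 8 1 5 3 6 10 9)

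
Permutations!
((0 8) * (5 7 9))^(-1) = ((0 8)(5 7 9))^(-1) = (0 8)(5 9 7)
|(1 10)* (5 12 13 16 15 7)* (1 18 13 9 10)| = 9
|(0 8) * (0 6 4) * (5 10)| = 4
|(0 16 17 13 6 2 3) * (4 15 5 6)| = |(0 16 17 13 4 15 5 6 2 3)| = 10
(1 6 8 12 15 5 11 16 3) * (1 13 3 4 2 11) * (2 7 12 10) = (1 6 8 10 2 11 16 4 7 12 15 5)(3 13) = [0, 6, 11, 13, 7, 1, 8, 12, 10, 9, 2, 16, 15, 3, 14, 5, 4]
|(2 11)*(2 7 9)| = 4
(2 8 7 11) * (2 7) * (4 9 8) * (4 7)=[0, 1, 7, 3, 9, 5, 6, 11, 2, 8, 10, 4]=(2 7 11 4 9 8)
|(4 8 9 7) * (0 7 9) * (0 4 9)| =6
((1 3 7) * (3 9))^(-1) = (1 7 3 9)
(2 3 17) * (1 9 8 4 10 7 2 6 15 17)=(1 9 8 4 10 7 2 3)(6 15 17)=[0, 9, 3, 1, 10, 5, 15, 2, 4, 8, 7, 11, 12, 13, 14, 17, 16, 6]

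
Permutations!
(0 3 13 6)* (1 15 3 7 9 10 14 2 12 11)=(0 7 9 10 14 2 12 11 1 15 3 13 6)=[7, 15, 12, 13, 4, 5, 0, 9, 8, 10, 14, 1, 11, 6, 2, 3]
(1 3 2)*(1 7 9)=(1 3 2 7 9)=[0, 3, 7, 2, 4, 5, 6, 9, 8, 1]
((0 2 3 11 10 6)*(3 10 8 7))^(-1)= ((0 2 10 6)(3 11 8 7))^(-1)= (0 6 10 2)(3 7 8 11)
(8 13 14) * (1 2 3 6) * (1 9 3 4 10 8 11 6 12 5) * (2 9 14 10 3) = [0, 9, 4, 12, 3, 1, 14, 7, 13, 2, 8, 6, 5, 10, 11] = (1 9 2 4 3 12 5)(6 14 11)(8 13 10)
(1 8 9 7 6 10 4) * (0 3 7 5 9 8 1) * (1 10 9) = (0 3 7 6 9 5 1 10 4) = [3, 10, 2, 7, 0, 1, 9, 6, 8, 5, 4]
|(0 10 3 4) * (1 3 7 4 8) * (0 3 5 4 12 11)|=|(0 10 7 12 11)(1 5 4 3 8)|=5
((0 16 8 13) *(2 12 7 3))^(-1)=(0 13 8 16)(2 3 7 12)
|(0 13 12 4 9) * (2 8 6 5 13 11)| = 10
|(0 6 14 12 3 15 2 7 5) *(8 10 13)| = 9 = |(0 6 14 12 3 15 2 7 5)(8 10 13)|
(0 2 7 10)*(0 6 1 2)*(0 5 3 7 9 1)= (0 5 3 7 10 6)(1 2 9)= [5, 2, 9, 7, 4, 3, 0, 10, 8, 1, 6]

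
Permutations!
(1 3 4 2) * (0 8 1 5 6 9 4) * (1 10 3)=(0 8 10 3)(2 5 6 9 4)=[8, 1, 5, 0, 2, 6, 9, 7, 10, 4, 3]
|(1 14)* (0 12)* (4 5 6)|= 6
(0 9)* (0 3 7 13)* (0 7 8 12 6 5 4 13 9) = [0, 1, 2, 8, 13, 4, 5, 9, 12, 3, 10, 11, 6, 7] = (3 8 12 6 5 4 13 7 9)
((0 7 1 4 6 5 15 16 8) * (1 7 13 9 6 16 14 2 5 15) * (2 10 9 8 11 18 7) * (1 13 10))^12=((0 10 9 6 15 14 1 4 16 11 18 7 2 5 13 8))^12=(0 2 16 15)(1 9 13 18)(4 6 8 7)(5 11 14 10)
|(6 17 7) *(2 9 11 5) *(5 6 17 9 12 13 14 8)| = 6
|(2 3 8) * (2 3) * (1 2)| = |(1 2)(3 8)| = 2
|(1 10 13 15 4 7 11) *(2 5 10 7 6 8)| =|(1 7 11)(2 5 10 13 15 4 6 8)| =24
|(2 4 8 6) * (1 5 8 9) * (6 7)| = |(1 5 8 7 6 2 4 9)| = 8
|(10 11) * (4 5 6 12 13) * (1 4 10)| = 8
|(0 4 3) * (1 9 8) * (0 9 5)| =|(0 4 3 9 8 1 5)| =7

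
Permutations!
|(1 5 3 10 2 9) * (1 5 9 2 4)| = |(1 9 5 3 10 4)| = 6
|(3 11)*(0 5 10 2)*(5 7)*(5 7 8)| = 10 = |(0 8 5 10 2)(3 11)|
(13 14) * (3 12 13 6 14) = (3 12 13)(6 14) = [0, 1, 2, 12, 4, 5, 14, 7, 8, 9, 10, 11, 13, 3, 6]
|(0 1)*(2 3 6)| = |(0 1)(2 3 6)| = 6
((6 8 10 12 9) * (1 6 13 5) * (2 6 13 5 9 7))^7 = (1 5 9 13)(2 6 8 10 12 7)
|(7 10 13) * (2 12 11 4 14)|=|(2 12 11 4 14)(7 10 13)|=15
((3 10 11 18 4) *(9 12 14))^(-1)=((3 10 11 18 4)(9 12 14))^(-1)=(3 4 18 11 10)(9 14 12)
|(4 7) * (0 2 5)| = |(0 2 5)(4 7)| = 6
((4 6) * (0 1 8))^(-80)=(0 1 8)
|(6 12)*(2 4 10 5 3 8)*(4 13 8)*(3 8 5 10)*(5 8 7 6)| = |(2 13 8)(3 4)(5 7 6 12)| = 12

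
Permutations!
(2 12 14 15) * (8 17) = (2 12 14 15)(8 17) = [0, 1, 12, 3, 4, 5, 6, 7, 17, 9, 10, 11, 14, 13, 15, 2, 16, 8]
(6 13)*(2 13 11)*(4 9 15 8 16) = [0, 1, 13, 3, 9, 5, 11, 7, 16, 15, 10, 2, 12, 6, 14, 8, 4] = (2 13 6 11)(4 9 15 8 16)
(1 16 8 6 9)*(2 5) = (1 16 8 6 9)(2 5) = [0, 16, 5, 3, 4, 2, 9, 7, 6, 1, 10, 11, 12, 13, 14, 15, 8]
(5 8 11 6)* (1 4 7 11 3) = (1 4 7 11 6 5 8 3) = [0, 4, 2, 1, 7, 8, 5, 11, 3, 9, 10, 6]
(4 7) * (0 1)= (0 1)(4 7)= [1, 0, 2, 3, 7, 5, 6, 4]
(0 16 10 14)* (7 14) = (0 16 10 7 14) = [16, 1, 2, 3, 4, 5, 6, 14, 8, 9, 7, 11, 12, 13, 0, 15, 10]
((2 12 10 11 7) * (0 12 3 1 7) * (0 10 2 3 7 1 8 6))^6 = ((0 12 2 7 3 8 6)(10 11))^6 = (0 6 8 3 7 2 12)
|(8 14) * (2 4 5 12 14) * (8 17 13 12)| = 4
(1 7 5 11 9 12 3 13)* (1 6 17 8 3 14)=(1 7 5 11 9 12 14)(3 13 6 17 8)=[0, 7, 2, 13, 4, 11, 17, 5, 3, 12, 10, 9, 14, 6, 1, 15, 16, 8]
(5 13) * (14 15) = (5 13)(14 15) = [0, 1, 2, 3, 4, 13, 6, 7, 8, 9, 10, 11, 12, 5, 15, 14]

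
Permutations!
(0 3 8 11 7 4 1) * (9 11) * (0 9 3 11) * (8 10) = (0 11 7 4 1 9)(3 10 8) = [11, 9, 2, 10, 1, 5, 6, 4, 3, 0, 8, 7]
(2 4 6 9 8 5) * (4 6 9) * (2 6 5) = (2 5 6 4 9 8) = [0, 1, 5, 3, 9, 6, 4, 7, 2, 8]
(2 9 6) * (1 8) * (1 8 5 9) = [0, 5, 1, 3, 4, 9, 2, 7, 8, 6] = (1 5 9 6 2)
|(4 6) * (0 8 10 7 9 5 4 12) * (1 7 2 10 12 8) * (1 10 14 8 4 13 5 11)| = 12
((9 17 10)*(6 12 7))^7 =(6 12 7)(9 17 10)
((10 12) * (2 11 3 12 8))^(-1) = (2 8 10 12 3 11)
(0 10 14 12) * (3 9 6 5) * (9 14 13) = [10, 1, 2, 14, 4, 3, 5, 7, 8, 6, 13, 11, 0, 9, 12] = (0 10 13 9 6 5 3 14 12)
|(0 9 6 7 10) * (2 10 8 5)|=8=|(0 9 6 7 8 5 2 10)|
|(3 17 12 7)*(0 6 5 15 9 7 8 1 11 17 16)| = |(0 6 5 15 9 7 3 16)(1 11 17 12 8)| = 40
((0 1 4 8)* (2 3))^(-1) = (0 8 4 1)(2 3)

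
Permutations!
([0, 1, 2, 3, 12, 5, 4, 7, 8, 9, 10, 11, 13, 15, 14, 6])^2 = [0, 1, 2, 3, 13, 5, 12, 7, 8, 9, 10, 11, 15, 6, 14, 4]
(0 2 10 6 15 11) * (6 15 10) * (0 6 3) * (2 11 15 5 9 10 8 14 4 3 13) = (15)(0 11 6 8 14 4 3)(2 13)(5 9 10) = [11, 1, 13, 0, 3, 9, 8, 7, 14, 10, 5, 6, 12, 2, 4, 15]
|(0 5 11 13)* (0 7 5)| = 4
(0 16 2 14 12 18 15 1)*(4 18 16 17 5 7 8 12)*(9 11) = (0 17 5 7 8 12 16 2 14 4 18 15 1)(9 11) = [17, 0, 14, 3, 18, 7, 6, 8, 12, 11, 10, 9, 16, 13, 4, 1, 2, 5, 15]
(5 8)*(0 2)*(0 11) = (0 2 11)(5 8) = [2, 1, 11, 3, 4, 8, 6, 7, 5, 9, 10, 0]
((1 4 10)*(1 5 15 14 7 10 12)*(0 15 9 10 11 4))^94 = ((0 15 14 7 11 4 12 1)(5 9 10))^94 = (0 12 11 14)(1 4 7 15)(5 9 10)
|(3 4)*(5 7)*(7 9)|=|(3 4)(5 9 7)|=6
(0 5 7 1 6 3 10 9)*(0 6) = [5, 0, 2, 10, 4, 7, 3, 1, 8, 6, 9] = (0 5 7 1)(3 10 9 6)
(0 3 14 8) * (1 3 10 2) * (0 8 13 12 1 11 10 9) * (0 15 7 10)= (0 9 15 7 10 2 11)(1 3 14 13 12)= [9, 3, 11, 14, 4, 5, 6, 10, 8, 15, 2, 0, 1, 12, 13, 7]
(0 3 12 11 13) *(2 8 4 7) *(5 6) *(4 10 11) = (0 3 12 4 7 2 8 10 11 13)(5 6) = [3, 1, 8, 12, 7, 6, 5, 2, 10, 9, 11, 13, 4, 0]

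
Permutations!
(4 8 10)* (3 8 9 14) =[0, 1, 2, 8, 9, 5, 6, 7, 10, 14, 4, 11, 12, 13, 3] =(3 8 10 4 9 14)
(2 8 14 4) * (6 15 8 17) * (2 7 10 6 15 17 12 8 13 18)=(2 12 8 14 4 7 10 6 17 15 13 18)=[0, 1, 12, 3, 7, 5, 17, 10, 14, 9, 6, 11, 8, 18, 4, 13, 16, 15, 2]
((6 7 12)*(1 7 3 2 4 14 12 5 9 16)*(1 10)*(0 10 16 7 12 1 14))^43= ((16)(0 10 14 1 12 6 3 2 4)(5 9 7))^43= (16)(0 2 6 1 10 4 3 12 14)(5 9 7)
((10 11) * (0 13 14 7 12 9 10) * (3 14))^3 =(0 14 9)(3 12 11)(7 10 13)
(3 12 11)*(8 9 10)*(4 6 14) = (3 12 11)(4 6 14)(8 9 10) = [0, 1, 2, 12, 6, 5, 14, 7, 9, 10, 8, 3, 11, 13, 4]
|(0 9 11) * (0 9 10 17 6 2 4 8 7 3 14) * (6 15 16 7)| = 8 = |(0 10 17 15 16 7 3 14)(2 4 8 6)(9 11)|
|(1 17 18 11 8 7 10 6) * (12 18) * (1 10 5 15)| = |(1 17 12 18 11 8 7 5 15)(6 10)| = 18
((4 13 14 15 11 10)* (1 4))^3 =(1 14 10 13 11 4 15)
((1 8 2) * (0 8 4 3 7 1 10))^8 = (10)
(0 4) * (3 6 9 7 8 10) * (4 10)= (0 10 3 6 9 7 8 4)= [10, 1, 2, 6, 0, 5, 9, 8, 4, 7, 3]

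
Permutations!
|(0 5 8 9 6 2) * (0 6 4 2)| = |(0 5 8 9 4 2 6)| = 7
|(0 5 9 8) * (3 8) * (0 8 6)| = 5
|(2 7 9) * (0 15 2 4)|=|(0 15 2 7 9 4)|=6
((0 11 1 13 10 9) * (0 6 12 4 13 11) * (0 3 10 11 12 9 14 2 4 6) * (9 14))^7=(0 9 10 3)(1 11 13 4 2 14 6 12)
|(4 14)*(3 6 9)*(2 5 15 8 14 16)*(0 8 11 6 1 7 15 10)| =|(0 8 14 4 16 2 5 10)(1 7 15 11 6 9 3)| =56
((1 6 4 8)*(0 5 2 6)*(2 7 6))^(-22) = ((0 5 7 6 4 8 1))^(-22) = (0 1 8 4 6 7 5)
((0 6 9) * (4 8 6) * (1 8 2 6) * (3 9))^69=(0 6)(1 8)(2 9)(3 4)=((0 4 2 6 3 9)(1 8))^69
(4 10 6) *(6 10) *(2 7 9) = (10)(2 7 9)(4 6) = [0, 1, 7, 3, 6, 5, 4, 9, 8, 2, 10]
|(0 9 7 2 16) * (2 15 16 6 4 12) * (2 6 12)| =|(0 9 7 15 16)(2 12 6 4)| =20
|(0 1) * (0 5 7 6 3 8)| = 7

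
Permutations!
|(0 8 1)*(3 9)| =6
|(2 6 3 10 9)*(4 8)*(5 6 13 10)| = 12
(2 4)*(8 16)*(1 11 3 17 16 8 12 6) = (1 11 3 17 16 12 6)(2 4) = [0, 11, 4, 17, 2, 5, 1, 7, 8, 9, 10, 3, 6, 13, 14, 15, 12, 16]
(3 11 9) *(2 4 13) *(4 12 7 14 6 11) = (2 12 7 14 6 11 9 3 4 13) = [0, 1, 12, 4, 13, 5, 11, 14, 8, 3, 10, 9, 7, 2, 6]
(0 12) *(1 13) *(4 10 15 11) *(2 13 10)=[12, 10, 13, 3, 2, 5, 6, 7, 8, 9, 15, 4, 0, 1, 14, 11]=(0 12)(1 10 15 11 4 2 13)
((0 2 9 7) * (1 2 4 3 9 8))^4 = (0 7 9 3 4)(1 2 8)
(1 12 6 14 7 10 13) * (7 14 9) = (14)(1 12 6 9 7 10 13) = [0, 12, 2, 3, 4, 5, 9, 10, 8, 7, 13, 11, 6, 1, 14]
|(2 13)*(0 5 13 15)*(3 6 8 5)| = 8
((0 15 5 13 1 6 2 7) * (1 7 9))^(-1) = (0 7 13 5 15)(1 9 2 6)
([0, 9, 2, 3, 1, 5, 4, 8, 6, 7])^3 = [0, 8, 2, 3, 7, 5, 9, 4, 1, 6]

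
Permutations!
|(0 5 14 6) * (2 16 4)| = |(0 5 14 6)(2 16 4)| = 12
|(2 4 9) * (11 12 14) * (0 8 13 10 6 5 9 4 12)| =11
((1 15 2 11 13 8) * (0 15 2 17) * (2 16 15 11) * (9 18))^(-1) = ((0 11 13 8 1 16 15 17)(9 18))^(-1) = (0 17 15 16 1 8 13 11)(9 18)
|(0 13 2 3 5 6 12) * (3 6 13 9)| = |(0 9 3 5 13 2 6 12)| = 8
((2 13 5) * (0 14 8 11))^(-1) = (0 11 8 14)(2 5 13)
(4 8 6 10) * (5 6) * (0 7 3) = (0 7 3)(4 8 5 6 10) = [7, 1, 2, 0, 8, 6, 10, 3, 5, 9, 4]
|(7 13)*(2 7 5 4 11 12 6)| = 8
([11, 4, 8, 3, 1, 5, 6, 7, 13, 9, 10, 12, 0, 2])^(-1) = [12, 4, 13, 3, 1, 5, 6, 7, 2, 9, 10, 0, 11, 8]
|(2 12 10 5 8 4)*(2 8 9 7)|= |(2 12 10 5 9 7)(4 8)|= 6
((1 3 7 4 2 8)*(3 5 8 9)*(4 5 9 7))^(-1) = (1 8 5 7 2 4 3 9)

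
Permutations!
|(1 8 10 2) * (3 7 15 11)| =4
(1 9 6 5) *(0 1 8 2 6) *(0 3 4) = (0 1 9 3 4)(2 6 5 8) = [1, 9, 6, 4, 0, 8, 5, 7, 2, 3]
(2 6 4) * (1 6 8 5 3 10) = (1 6 4 2 8 5 3 10) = [0, 6, 8, 10, 2, 3, 4, 7, 5, 9, 1]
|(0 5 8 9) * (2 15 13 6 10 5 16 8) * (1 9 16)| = |(0 1 9)(2 15 13 6 10 5)(8 16)| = 6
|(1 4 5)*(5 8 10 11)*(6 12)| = |(1 4 8 10 11 5)(6 12)| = 6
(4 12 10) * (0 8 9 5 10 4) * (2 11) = (0 8 9 5 10)(2 11)(4 12) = [8, 1, 11, 3, 12, 10, 6, 7, 9, 5, 0, 2, 4]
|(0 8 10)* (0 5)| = |(0 8 10 5)| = 4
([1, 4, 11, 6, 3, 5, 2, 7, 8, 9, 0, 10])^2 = [4, 3, 10, 2, 6, 5, 11, 7, 8, 9, 1, 0]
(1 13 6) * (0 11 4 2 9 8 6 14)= (0 11 4 2 9 8 6 1 13 14)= [11, 13, 9, 3, 2, 5, 1, 7, 6, 8, 10, 4, 12, 14, 0]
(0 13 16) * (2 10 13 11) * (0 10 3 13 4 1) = (0 11 2 3 13 16 10 4 1) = [11, 0, 3, 13, 1, 5, 6, 7, 8, 9, 4, 2, 12, 16, 14, 15, 10]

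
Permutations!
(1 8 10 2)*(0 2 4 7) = (0 2 1 8 10 4 7) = [2, 8, 1, 3, 7, 5, 6, 0, 10, 9, 4]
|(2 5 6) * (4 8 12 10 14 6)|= |(2 5 4 8 12 10 14 6)|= 8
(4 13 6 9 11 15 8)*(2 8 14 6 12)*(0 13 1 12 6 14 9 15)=(0 13 6 15 9 11)(1 12 2 8 4)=[13, 12, 8, 3, 1, 5, 15, 7, 4, 11, 10, 0, 2, 6, 14, 9]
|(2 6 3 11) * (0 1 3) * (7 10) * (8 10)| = 6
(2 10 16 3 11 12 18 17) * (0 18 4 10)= (0 18 17 2)(3 11 12 4 10 16)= [18, 1, 0, 11, 10, 5, 6, 7, 8, 9, 16, 12, 4, 13, 14, 15, 3, 2, 17]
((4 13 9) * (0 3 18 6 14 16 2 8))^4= ((0 3 18 6 14 16 2 8)(4 13 9))^4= (0 14)(2 18)(3 16)(4 13 9)(6 8)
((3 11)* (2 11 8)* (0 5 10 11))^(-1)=((0 5 10 11 3 8 2))^(-1)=(0 2 8 3 11 10 5)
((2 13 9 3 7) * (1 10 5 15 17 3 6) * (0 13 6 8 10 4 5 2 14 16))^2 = ((0 13 9 8 10 2 6 1 4 5 15 17 3 7 14 16))^2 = (0 9 10 6 4 15 3 14)(1 5 17 7 16 13 8 2)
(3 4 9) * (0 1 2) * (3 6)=(0 1 2)(3 4 9 6)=[1, 2, 0, 4, 9, 5, 3, 7, 8, 6]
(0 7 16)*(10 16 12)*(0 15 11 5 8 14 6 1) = (0 7 12 10 16 15 11 5 8 14 6 1) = [7, 0, 2, 3, 4, 8, 1, 12, 14, 9, 16, 5, 10, 13, 6, 11, 15]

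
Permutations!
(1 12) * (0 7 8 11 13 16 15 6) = [7, 12, 2, 3, 4, 5, 0, 8, 11, 9, 10, 13, 1, 16, 14, 6, 15] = (0 7 8 11 13 16 15 6)(1 12)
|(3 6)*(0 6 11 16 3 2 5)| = 12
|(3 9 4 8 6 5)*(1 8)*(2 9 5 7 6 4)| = 6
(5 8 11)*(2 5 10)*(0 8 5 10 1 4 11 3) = (0 8 3)(1 4 11)(2 10) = [8, 4, 10, 0, 11, 5, 6, 7, 3, 9, 2, 1]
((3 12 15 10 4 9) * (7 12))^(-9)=((3 7 12 15 10 4 9))^(-9)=(3 4 15 7 9 10 12)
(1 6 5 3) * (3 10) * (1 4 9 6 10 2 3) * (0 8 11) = (0 8 11)(1 10)(2 3 4 9 6 5) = [8, 10, 3, 4, 9, 2, 5, 7, 11, 6, 1, 0]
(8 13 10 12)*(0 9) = (0 9)(8 13 10 12) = [9, 1, 2, 3, 4, 5, 6, 7, 13, 0, 12, 11, 8, 10]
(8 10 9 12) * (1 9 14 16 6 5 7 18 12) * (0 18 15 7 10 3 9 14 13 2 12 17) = [18, 14, 12, 9, 4, 10, 5, 15, 3, 1, 13, 11, 8, 2, 16, 7, 6, 0, 17] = (0 18 17)(1 14 16 6 5 10 13 2 12 8 3 9)(7 15)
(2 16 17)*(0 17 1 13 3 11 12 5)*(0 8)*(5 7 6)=(0 17 2 16 1 13 3 11 12 7 6 5 8)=[17, 13, 16, 11, 4, 8, 5, 6, 0, 9, 10, 12, 7, 3, 14, 15, 1, 2]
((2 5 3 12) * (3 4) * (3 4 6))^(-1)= ((2 5 6 3 12))^(-1)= (2 12 3 6 5)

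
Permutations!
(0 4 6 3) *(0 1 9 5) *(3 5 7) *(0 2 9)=(0 4 6 5 2 9 7 3 1)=[4, 0, 9, 1, 6, 2, 5, 3, 8, 7]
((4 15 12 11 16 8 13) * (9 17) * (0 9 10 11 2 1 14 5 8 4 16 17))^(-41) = (0 9)(1 2 12 15 4 16 13 8 5 14)(10 11 17)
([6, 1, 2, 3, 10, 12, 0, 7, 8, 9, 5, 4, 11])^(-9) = [6, 1, 2, 3, 10, 12, 0, 7, 8, 9, 5, 4, 11]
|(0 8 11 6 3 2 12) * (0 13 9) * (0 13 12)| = |(0 8 11 6 3 2)(9 13)| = 6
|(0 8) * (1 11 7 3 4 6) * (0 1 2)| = 9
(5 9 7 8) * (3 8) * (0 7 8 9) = (0 7 3 9 8 5) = [7, 1, 2, 9, 4, 0, 6, 3, 5, 8]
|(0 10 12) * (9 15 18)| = 3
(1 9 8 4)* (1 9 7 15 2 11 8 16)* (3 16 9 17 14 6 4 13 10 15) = (1 7 3 16)(2 11 8 13 10 15)(4 17 14 6) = [0, 7, 11, 16, 17, 5, 4, 3, 13, 9, 15, 8, 12, 10, 6, 2, 1, 14]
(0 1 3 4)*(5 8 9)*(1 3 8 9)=(0 3 4)(1 8)(5 9)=[3, 8, 2, 4, 0, 9, 6, 7, 1, 5]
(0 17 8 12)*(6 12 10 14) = (0 17 8 10 14 6 12) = [17, 1, 2, 3, 4, 5, 12, 7, 10, 9, 14, 11, 0, 13, 6, 15, 16, 8]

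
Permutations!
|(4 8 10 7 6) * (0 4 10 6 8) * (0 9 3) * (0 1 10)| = 9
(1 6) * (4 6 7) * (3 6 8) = [0, 7, 2, 6, 8, 5, 1, 4, 3] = (1 7 4 8 3 6)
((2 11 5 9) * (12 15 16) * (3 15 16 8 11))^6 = (16)(2 9 5 11 8 15 3)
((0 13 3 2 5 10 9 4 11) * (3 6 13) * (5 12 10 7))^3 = (0 12 4 3 10 11 2 9)(5 7)(6 13)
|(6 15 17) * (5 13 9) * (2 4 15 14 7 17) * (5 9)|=12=|(2 4 15)(5 13)(6 14 7 17)|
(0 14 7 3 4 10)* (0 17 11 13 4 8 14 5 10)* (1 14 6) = [5, 14, 2, 8, 0, 10, 1, 3, 6, 9, 17, 13, 12, 4, 7, 15, 16, 11] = (0 5 10 17 11 13 4)(1 14 7 3 8 6)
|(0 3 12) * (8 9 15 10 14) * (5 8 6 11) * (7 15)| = 9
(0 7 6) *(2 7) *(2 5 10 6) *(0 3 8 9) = [5, 1, 7, 8, 4, 10, 3, 2, 9, 0, 6] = (0 5 10 6 3 8 9)(2 7)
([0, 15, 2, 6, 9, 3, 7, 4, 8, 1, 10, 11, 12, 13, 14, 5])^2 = (1 5 6 4)(3 7 9 15)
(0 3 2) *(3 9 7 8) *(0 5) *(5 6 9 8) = [8, 1, 6, 2, 4, 0, 9, 5, 3, 7] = (0 8 3 2 6 9 7 5)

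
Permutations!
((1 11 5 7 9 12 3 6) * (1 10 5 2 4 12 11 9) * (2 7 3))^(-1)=((1 9 11 7)(2 4 12)(3 6 10 5))^(-1)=(1 7 11 9)(2 12 4)(3 5 10 6)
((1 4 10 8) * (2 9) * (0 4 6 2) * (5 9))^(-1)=(0 9 5 2 6 1 8 10 4)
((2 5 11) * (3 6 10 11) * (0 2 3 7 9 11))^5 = ((0 2 5 7 9 11 3 6 10))^5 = (0 11 2 3 5 6 7 10 9)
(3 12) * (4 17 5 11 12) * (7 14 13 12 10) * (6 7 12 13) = [0, 1, 2, 4, 17, 11, 7, 14, 8, 9, 12, 10, 3, 13, 6, 15, 16, 5] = (3 4 17 5 11 10 12)(6 7 14)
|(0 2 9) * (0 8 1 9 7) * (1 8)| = 6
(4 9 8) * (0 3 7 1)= (0 3 7 1)(4 9 8)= [3, 0, 2, 7, 9, 5, 6, 1, 4, 8]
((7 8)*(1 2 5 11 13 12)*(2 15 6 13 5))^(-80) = ((1 15 6 13 12)(5 11)(7 8))^(-80) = (15)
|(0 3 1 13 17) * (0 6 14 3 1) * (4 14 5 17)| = 6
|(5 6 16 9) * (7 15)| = |(5 6 16 9)(7 15)| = 4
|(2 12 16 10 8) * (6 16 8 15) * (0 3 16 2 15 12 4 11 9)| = 12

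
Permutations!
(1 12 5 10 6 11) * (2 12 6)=(1 6 11)(2 12 5 10)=[0, 6, 12, 3, 4, 10, 11, 7, 8, 9, 2, 1, 5]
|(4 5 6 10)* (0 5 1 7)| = 7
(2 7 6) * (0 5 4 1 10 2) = (0 5 4 1 10 2 7 6) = [5, 10, 7, 3, 1, 4, 0, 6, 8, 9, 2]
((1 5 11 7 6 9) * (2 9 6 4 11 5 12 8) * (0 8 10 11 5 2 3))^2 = ((0 8 3)(1 12 10 11 7 4 5 2 9))^2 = (0 3 8)(1 10 7 5 9 12 11 4 2)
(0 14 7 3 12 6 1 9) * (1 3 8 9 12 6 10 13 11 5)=(0 14 7 8 9)(1 12 10 13 11 5)(3 6)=[14, 12, 2, 6, 4, 1, 3, 8, 9, 0, 13, 5, 10, 11, 7]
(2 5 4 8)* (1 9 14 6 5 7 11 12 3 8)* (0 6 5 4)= (0 6 4 1 9 14 5)(2 7 11 12 3 8)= [6, 9, 7, 8, 1, 0, 4, 11, 2, 14, 10, 12, 3, 13, 5]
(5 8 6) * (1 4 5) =[0, 4, 2, 3, 5, 8, 1, 7, 6] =(1 4 5 8 6)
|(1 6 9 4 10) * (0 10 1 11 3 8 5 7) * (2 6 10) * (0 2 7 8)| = |(0 7 2 6 9 4 1 10 11 3)(5 8)| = 10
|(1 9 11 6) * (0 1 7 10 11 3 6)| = 8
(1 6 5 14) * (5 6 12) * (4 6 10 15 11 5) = [0, 12, 2, 3, 6, 14, 10, 7, 8, 9, 15, 5, 4, 13, 1, 11] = (1 12 4 6 10 15 11 5 14)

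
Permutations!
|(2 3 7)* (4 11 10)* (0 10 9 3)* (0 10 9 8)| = |(0 9 3 7 2 10 4 11 8)| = 9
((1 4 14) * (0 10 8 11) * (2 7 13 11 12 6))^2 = ((0 10 8 12 6 2 7 13 11)(1 4 14))^2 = (0 8 6 7 11 10 12 2 13)(1 14 4)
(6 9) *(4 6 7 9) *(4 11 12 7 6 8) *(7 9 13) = (4 8)(6 11 12 9)(7 13) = [0, 1, 2, 3, 8, 5, 11, 13, 4, 6, 10, 12, 9, 7]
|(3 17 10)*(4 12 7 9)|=12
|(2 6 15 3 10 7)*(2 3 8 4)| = |(2 6 15 8 4)(3 10 7)| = 15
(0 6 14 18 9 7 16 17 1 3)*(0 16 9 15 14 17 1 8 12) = [6, 3, 2, 16, 4, 5, 17, 9, 12, 7, 10, 11, 0, 13, 18, 14, 1, 8, 15] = (0 6 17 8 12)(1 3 16)(7 9)(14 18 15)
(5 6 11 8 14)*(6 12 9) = (5 12 9 6 11 8 14) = [0, 1, 2, 3, 4, 12, 11, 7, 14, 6, 10, 8, 9, 13, 5]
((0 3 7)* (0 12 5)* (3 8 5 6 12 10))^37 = ((0 8 5)(3 7 10)(6 12))^37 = (0 8 5)(3 7 10)(6 12)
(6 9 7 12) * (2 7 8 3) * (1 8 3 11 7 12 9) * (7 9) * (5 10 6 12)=(12)(1 8 11 9 3 2 5 10 6)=[0, 8, 5, 2, 4, 10, 1, 7, 11, 3, 6, 9, 12]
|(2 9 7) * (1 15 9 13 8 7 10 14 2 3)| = |(1 15 9 10 14 2 13 8 7 3)| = 10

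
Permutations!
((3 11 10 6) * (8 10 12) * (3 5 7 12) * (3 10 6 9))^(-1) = ((3 11 10 9)(5 7 12 8 6))^(-1) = (3 9 10 11)(5 6 8 12 7)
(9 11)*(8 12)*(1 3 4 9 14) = (1 3 4 9 11 14)(8 12) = [0, 3, 2, 4, 9, 5, 6, 7, 12, 11, 10, 14, 8, 13, 1]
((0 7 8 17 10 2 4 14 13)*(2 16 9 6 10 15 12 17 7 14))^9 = (17)(2 4)(6 10 16 9)(7 8)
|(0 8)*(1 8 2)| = 4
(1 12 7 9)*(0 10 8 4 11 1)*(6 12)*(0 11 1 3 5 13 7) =[10, 6, 2, 5, 1, 13, 12, 9, 4, 11, 8, 3, 0, 7] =(0 10 8 4 1 6 12)(3 5 13 7 9 11)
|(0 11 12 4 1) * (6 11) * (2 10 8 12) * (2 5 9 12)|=|(0 6 11 5 9 12 4 1)(2 10 8)|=24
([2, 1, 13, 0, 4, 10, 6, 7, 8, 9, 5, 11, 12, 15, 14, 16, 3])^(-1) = [3, 1, 0, 16, 4, 10, 6, 7, 8, 9, 5, 11, 12, 2, 14, 13, 15]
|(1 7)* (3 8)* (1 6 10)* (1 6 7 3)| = 6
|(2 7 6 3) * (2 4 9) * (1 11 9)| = 8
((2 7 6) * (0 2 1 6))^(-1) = ((0 2 7)(1 6))^(-1) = (0 7 2)(1 6)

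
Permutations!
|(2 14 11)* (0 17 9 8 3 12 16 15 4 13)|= 30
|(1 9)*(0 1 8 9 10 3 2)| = |(0 1 10 3 2)(8 9)| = 10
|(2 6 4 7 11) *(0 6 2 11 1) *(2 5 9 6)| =|(11)(0 2 5 9 6 4 7 1)| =8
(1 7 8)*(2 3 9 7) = (1 2 3 9 7 8) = [0, 2, 3, 9, 4, 5, 6, 8, 1, 7]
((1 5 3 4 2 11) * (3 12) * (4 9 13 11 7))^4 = ((1 5 12 3 9 13 11)(2 7 4))^4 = (1 9 5 13 12 11 3)(2 7 4)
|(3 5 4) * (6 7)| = 6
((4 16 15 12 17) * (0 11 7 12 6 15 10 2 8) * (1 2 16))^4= (0 17 8 12 2 7 1 11 4)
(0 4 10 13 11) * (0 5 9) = [4, 1, 2, 3, 10, 9, 6, 7, 8, 0, 13, 5, 12, 11] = (0 4 10 13 11 5 9)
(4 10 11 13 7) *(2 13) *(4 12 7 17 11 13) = [0, 1, 4, 3, 10, 5, 6, 12, 8, 9, 13, 2, 7, 17, 14, 15, 16, 11] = (2 4 10 13 17 11)(7 12)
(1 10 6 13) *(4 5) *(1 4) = (1 10 6 13 4 5) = [0, 10, 2, 3, 5, 1, 13, 7, 8, 9, 6, 11, 12, 4]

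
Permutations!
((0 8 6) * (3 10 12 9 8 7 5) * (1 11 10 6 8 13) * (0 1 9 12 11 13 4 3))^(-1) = (0 5 7)(1 6 3 4 9 13)(10 11)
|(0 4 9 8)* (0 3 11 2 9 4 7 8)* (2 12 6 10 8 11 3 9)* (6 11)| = |(0 7 6 10 8 9)(11 12)| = 6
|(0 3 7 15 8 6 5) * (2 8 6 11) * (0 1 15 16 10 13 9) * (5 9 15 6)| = |(0 3 7 16 10 13 15 5 1 6 9)(2 8 11)| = 33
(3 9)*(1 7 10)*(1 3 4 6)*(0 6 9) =(0 6 1 7 10 3)(4 9) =[6, 7, 2, 0, 9, 5, 1, 10, 8, 4, 3]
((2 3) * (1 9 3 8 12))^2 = ((1 9 3 2 8 12))^2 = (1 3 8)(2 12 9)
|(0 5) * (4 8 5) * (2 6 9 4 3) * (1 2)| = |(0 3 1 2 6 9 4 8 5)| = 9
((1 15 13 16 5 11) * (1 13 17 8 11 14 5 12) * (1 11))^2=(1 17)(8 15)(11 16)(12 13)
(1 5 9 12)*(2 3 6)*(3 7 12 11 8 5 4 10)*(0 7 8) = (0 7 12 1 4 10 3 6 2 8 5 9 11) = [7, 4, 8, 6, 10, 9, 2, 12, 5, 11, 3, 0, 1]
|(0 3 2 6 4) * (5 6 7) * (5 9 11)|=9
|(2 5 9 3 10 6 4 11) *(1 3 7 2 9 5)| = 9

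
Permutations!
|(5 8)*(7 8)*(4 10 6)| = 3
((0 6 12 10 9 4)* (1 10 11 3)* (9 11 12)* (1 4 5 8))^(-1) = ((12)(0 6 9 5 8 1 10 11 3 4))^(-1) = (12)(0 4 3 11 10 1 8 5 9 6)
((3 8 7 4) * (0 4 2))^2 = (0 3 7)(2 4 8)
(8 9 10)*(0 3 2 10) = (0 3 2 10 8 9) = [3, 1, 10, 2, 4, 5, 6, 7, 9, 0, 8]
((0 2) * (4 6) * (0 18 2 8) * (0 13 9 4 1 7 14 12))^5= (0 6)(1 8)(2 18)(4 12)(7 13)(9 14)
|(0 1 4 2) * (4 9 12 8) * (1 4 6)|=|(0 4 2)(1 9 12 8 6)|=15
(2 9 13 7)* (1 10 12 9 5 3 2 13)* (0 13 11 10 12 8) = (0 13 7 11 10 8)(1 12 9)(2 5 3) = [13, 12, 5, 2, 4, 3, 6, 11, 0, 1, 8, 10, 9, 7]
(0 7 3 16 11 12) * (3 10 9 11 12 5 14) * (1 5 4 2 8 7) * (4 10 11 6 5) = (0 1 4 2 8 7 11 10 9 6 5 14 3 16 12) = [1, 4, 8, 16, 2, 14, 5, 11, 7, 6, 9, 10, 0, 13, 3, 15, 12]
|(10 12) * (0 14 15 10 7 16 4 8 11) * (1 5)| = 10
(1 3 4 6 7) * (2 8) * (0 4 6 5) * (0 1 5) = [4, 3, 8, 6, 0, 1, 7, 5, 2] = (0 4)(1 3 6 7 5)(2 8)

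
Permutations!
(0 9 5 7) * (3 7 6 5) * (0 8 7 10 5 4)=[9, 1, 2, 10, 0, 6, 4, 8, 7, 3, 5]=(0 9 3 10 5 6 4)(7 8)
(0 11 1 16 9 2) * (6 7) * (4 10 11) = (0 4 10 11 1 16 9 2)(6 7) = [4, 16, 0, 3, 10, 5, 7, 6, 8, 2, 11, 1, 12, 13, 14, 15, 9]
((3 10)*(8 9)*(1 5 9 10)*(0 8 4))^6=((0 8 10 3 1 5 9 4))^6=(0 9 1 10)(3 8 4 5)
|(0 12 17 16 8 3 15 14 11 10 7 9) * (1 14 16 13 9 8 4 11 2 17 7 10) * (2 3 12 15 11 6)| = |(0 15 16 4 6 2 17 13 9)(1 14 3 11)(7 8 12)| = 36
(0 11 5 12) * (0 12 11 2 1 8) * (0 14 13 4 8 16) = (0 2 1 16)(4 8 14 13)(5 11) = [2, 16, 1, 3, 8, 11, 6, 7, 14, 9, 10, 5, 12, 4, 13, 15, 0]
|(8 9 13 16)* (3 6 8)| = 6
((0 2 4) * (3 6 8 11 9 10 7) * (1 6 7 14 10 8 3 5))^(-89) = (0 2 4)(1 6 3 7 5)(8 11 9)(10 14)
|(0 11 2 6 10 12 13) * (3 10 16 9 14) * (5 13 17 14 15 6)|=20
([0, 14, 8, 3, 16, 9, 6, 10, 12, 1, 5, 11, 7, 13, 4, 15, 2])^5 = [0, 8, 5, 3, 7, 16, 6, 14, 9, 2, 4, 11, 1, 13, 12, 15, 10]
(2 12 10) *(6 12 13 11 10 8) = (2 13 11 10)(6 12 8) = [0, 1, 13, 3, 4, 5, 12, 7, 6, 9, 2, 10, 8, 11]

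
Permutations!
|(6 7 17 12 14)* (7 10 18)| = 7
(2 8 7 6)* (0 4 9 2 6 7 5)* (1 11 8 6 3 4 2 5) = (0 2 6 3 4 9 5)(1 11 8) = [2, 11, 6, 4, 9, 0, 3, 7, 1, 5, 10, 8]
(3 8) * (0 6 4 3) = (0 6 4 3 8) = [6, 1, 2, 8, 3, 5, 4, 7, 0]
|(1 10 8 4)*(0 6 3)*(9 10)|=15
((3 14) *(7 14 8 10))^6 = (3 8 10 7 14)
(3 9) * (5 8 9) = (3 5 8 9) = [0, 1, 2, 5, 4, 8, 6, 7, 9, 3]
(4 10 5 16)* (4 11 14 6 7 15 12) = [0, 1, 2, 3, 10, 16, 7, 15, 8, 9, 5, 14, 4, 13, 6, 12, 11] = (4 10 5 16 11 14 6 7 15 12)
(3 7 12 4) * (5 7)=(3 5 7 12 4)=[0, 1, 2, 5, 3, 7, 6, 12, 8, 9, 10, 11, 4]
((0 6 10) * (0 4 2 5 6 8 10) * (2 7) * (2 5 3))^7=(10)(2 3)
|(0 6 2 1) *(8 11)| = |(0 6 2 1)(8 11)| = 4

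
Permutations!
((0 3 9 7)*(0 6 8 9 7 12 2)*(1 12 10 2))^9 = ((0 3 7 6 8 9 10 2)(1 12))^9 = (0 3 7 6 8 9 10 2)(1 12)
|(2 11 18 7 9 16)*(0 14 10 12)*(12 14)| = |(0 12)(2 11 18 7 9 16)(10 14)| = 6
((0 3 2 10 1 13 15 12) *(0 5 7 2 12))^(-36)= (0 7 13 12 10)(1 3 2 15 5)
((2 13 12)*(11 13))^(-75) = (2 11 13 12)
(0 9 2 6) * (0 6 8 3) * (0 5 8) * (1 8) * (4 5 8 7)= (0 9 2)(1 7 4 5)(3 8)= [9, 7, 0, 8, 5, 1, 6, 4, 3, 2]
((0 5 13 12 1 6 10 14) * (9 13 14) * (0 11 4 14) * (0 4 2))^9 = ((0 5 4 14 11 2)(1 6 10 9 13 12))^9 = (0 14)(1 9)(2 4)(5 11)(6 13)(10 12)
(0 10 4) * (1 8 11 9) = (0 10 4)(1 8 11 9) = [10, 8, 2, 3, 0, 5, 6, 7, 11, 1, 4, 9]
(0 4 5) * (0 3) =(0 4 5 3) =[4, 1, 2, 0, 5, 3]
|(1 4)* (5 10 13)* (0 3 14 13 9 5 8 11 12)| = |(0 3 14 13 8 11 12)(1 4)(5 10 9)| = 42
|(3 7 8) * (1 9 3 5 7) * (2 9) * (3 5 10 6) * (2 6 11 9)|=6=|(1 6 3)(5 7 8 10 11 9)|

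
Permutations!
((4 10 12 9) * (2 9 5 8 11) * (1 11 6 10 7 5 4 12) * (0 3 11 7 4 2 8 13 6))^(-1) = ((0 3 11 8)(1 7 5 13 6 10)(2 9 12))^(-1) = (0 8 11 3)(1 10 6 13 5 7)(2 12 9)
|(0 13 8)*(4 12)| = 6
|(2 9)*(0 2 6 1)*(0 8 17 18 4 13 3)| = 11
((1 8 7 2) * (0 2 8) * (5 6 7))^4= (8)(0 2 1)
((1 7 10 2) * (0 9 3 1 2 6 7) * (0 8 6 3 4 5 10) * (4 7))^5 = (0 7 9)(1 10 4 8 3 5 6)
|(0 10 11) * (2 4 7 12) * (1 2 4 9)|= |(0 10 11)(1 2 9)(4 7 12)|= 3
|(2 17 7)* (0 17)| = 4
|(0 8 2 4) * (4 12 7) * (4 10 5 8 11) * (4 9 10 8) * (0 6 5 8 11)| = 21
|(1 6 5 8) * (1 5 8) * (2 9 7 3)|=4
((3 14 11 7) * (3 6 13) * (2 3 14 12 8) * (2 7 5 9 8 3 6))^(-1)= (2 7 8 9 5 11 14 13 6)(3 12)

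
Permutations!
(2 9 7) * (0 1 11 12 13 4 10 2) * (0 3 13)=(0 1 11 12)(2 9 7 3 13 4 10)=[1, 11, 9, 13, 10, 5, 6, 3, 8, 7, 2, 12, 0, 4]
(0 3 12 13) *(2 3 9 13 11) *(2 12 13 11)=(0 9 11 12 2 3 13)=[9, 1, 3, 13, 4, 5, 6, 7, 8, 11, 10, 12, 2, 0]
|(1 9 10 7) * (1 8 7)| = |(1 9 10)(7 8)| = 6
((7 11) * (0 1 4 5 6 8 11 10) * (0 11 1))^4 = (1 8 6 5 4)(7 10 11)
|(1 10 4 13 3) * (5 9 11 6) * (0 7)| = |(0 7)(1 10 4 13 3)(5 9 11 6)| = 20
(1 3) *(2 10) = (1 3)(2 10) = [0, 3, 10, 1, 4, 5, 6, 7, 8, 9, 2]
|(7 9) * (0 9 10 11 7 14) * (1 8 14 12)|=|(0 9 12 1 8 14)(7 10 11)|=6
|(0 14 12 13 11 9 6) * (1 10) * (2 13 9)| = |(0 14 12 9 6)(1 10)(2 13 11)| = 30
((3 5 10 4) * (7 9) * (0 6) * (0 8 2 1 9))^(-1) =(0 7 9 1 2 8 6)(3 4 10 5)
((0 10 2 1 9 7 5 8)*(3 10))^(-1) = ((0 3 10 2 1 9 7 5 8))^(-1) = (0 8 5 7 9 1 2 10 3)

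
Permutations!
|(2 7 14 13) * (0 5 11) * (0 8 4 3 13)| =10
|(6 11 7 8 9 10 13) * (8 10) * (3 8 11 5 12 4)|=|(3 8 9 11 7 10 13 6 5 12 4)|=11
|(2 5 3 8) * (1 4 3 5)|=5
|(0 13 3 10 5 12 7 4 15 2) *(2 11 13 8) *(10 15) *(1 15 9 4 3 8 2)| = |(0 2)(1 15 11 13 8)(3 9 4 10 5 12 7)| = 70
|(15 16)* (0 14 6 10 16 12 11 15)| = |(0 14 6 10 16)(11 15 12)| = 15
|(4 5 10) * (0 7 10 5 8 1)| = |(0 7 10 4 8 1)| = 6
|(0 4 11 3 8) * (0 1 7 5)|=|(0 4 11 3 8 1 7 5)|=8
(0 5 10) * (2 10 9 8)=(0 5 9 8 2 10)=[5, 1, 10, 3, 4, 9, 6, 7, 2, 8, 0]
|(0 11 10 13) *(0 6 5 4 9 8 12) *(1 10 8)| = 28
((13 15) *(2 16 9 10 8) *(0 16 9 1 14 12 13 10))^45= (0 16 1 14 12 13 15 10 8 2 9)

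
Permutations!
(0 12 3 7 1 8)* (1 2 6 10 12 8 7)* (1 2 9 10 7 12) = (0 8)(1 12 3 2 6 7 9 10) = [8, 12, 6, 2, 4, 5, 7, 9, 0, 10, 1, 11, 3]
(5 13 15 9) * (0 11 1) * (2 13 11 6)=[6, 0, 13, 3, 4, 11, 2, 7, 8, 5, 10, 1, 12, 15, 14, 9]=(0 6 2 13 15 9 5 11 1)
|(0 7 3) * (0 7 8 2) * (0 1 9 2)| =6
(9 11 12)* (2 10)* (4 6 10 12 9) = [0, 1, 12, 3, 6, 5, 10, 7, 8, 11, 2, 9, 4] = (2 12 4 6 10)(9 11)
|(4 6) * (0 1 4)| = 4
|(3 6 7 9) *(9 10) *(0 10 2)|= 7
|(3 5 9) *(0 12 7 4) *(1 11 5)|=|(0 12 7 4)(1 11 5 9 3)|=20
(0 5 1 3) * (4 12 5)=(0 4 12 5 1 3)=[4, 3, 2, 0, 12, 1, 6, 7, 8, 9, 10, 11, 5]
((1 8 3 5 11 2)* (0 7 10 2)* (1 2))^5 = (0 3 10 11 8 7 5 1)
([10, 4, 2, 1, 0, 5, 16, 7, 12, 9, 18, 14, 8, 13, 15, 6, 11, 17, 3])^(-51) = (0 3)(1 10)(4 18)(6 15 14 11 16)(8 12)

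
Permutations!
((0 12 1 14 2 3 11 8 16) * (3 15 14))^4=(0 11 12 8 1 16 3)(2 15 14)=((0 12 1 3 11 8 16)(2 15 14))^4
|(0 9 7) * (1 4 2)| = |(0 9 7)(1 4 2)| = 3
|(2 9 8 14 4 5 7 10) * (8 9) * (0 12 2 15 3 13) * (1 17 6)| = |(0 12 2 8 14 4 5 7 10 15 3 13)(1 17 6)| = 12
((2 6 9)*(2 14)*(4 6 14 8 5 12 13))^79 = (2 14)(4 9 5 13 6 8 12)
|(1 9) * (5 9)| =3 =|(1 5 9)|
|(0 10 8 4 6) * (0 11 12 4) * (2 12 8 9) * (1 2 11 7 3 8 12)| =10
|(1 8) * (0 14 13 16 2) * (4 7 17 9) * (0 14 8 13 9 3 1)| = |(0 8)(1 13 16 2 14 9 4 7 17 3)| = 10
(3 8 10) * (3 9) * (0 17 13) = [17, 1, 2, 8, 4, 5, 6, 7, 10, 3, 9, 11, 12, 0, 14, 15, 16, 13] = (0 17 13)(3 8 10 9)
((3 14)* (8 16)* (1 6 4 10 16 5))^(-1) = ((1 6 4 10 16 8 5)(3 14))^(-1) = (1 5 8 16 10 4 6)(3 14)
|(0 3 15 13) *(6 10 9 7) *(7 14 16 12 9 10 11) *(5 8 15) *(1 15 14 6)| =14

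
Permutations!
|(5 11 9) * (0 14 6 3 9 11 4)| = 7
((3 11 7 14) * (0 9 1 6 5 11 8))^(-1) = (0 8 3 14 7 11 5 6 1 9)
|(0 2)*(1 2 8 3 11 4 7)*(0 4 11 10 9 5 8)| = 20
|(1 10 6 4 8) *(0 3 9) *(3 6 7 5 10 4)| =12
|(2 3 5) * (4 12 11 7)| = |(2 3 5)(4 12 11 7)| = 12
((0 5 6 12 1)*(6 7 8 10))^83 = (0 8 12 5 10 1 7 6)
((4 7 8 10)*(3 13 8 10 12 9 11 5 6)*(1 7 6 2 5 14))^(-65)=(1 8 10 9 6 14 13 7 12 4 11 3)(2 5)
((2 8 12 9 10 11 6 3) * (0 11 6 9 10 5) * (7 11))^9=(0 5 9 11 7)(2 10)(3 12)(6 8)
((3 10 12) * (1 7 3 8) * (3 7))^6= ((1 3 10 12 8))^6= (1 3 10 12 8)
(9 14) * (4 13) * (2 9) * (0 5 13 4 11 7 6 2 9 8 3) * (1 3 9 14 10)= (14)(0 5 13 11 7 6 2 8 9 10 1 3)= [5, 3, 8, 0, 4, 13, 2, 6, 9, 10, 1, 7, 12, 11, 14]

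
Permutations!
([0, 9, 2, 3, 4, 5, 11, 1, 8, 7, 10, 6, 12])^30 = [0, 1, 2, 3, 4, 5, 6, 7, 8, 9, 10, 11, 12]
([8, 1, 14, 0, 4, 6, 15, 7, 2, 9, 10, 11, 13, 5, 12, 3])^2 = (0 2 12 5 15)(3 8 14 13 6)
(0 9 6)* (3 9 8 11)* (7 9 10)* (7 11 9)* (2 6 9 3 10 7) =[8, 1, 6, 7, 4, 5, 0, 2, 3, 9, 11, 10] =(0 8 3 7 2 6)(10 11)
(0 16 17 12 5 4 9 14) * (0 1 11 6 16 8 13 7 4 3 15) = (0 8 13 7 4 9 14 1 11 6 16 17 12 5 3 15) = [8, 11, 2, 15, 9, 3, 16, 4, 13, 14, 10, 6, 5, 7, 1, 0, 17, 12]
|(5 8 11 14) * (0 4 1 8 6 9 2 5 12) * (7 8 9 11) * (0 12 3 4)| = 18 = |(1 9 2 5 6 11 14 3 4)(7 8)|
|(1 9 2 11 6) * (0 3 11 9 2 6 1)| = 7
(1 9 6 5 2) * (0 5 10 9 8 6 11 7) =[5, 8, 1, 3, 4, 2, 10, 0, 6, 11, 9, 7] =(0 5 2 1 8 6 10 9 11 7)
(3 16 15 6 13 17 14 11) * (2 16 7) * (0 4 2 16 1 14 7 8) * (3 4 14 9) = (0 14 11 4 2 1 9 3 8)(6 13 17 7 16 15) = [14, 9, 1, 8, 2, 5, 13, 16, 0, 3, 10, 4, 12, 17, 11, 6, 15, 7]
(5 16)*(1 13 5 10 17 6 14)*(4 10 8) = (1 13 5 16 8 4 10 17 6 14) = [0, 13, 2, 3, 10, 16, 14, 7, 4, 9, 17, 11, 12, 5, 1, 15, 8, 6]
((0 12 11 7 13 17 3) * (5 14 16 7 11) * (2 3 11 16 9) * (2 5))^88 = ((0 12 2 3)(5 14 9)(7 13 17 11 16))^88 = (5 14 9)(7 11 13 16 17)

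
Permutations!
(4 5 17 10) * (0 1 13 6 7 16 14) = (0 1 13 6 7 16 14)(4 5 17 10) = [1, 13, 2, 3, 5, 17, 7, 16, 8, 9, 4, 11, 12, 6, 0, 15, 14, 10]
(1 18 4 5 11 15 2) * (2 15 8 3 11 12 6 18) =(1 2)(3 11 8)(4 5 12 6 18) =[0, 2, 1, 11, 5, 12, 18, 7, 3, 9, 10, 8, 6, 13, 14, 15, 16, 17, 4]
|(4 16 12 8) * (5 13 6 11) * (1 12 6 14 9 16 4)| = |(1 12 8)(5 13 14 9 16 6 11)| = 21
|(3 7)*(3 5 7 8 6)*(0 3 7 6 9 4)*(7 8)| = 8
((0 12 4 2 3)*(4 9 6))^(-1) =((0 12 9 6 4 2 3))^(-1) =(0 3 2 4 6 9 12)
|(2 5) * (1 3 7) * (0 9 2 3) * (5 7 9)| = 7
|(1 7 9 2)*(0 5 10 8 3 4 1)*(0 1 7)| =|(0 5 10 8 3 4 7 9 2 1)| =10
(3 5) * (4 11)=(3 5)(4 11)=[0, 1, 2, 5, 11, 3, 6, 7, 8, 9, 10, 4]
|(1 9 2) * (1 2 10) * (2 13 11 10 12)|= 7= |(1 9 12 2 13 11 10)|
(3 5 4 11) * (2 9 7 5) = [0, 1, 9, 2, 11, 4, 6, 5, 8, 7, 10, 3] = (2 9 7 5 4 11 3)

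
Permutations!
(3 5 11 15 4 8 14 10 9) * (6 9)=(3 5 11 15 4 8 14 10 6 9)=[0, 1, 2, 5, 8, 11, 9, 7, 14, 3, 6, 15, 12, 13, 10, 4]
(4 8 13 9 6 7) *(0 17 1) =(0 17 1)(4 8 13 9 6 7) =[17, 0, 2, 3, 8, 5, 7, 4, 13, 6, 10, 11, 12, 9, 14, 15, 16, 1]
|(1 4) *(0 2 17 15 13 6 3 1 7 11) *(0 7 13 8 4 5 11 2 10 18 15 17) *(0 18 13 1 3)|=|(0 10 13 6)(1 5 11 7 2 18 15 8 4)|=36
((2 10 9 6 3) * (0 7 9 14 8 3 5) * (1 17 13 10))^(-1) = ((0 7 9 6 5)(1 17 13 10 14 8 3 2))^(-1) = (0 5 6 9 7)(1 2 3 8 14 10 13 17)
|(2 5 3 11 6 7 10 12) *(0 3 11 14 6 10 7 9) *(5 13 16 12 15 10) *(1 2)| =10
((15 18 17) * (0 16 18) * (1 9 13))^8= ((0 16 18 17 15)(1 9 13))^8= (0 17 16 15 18)(1 13 9)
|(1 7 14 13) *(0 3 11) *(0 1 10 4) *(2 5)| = 18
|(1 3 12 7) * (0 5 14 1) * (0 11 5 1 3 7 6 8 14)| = 5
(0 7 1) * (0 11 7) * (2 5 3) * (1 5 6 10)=(1 11 7 5 3 2 6 10)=[0, 11, 6, 2, 4, 3, 10, 5, 8, 9, 1, 7]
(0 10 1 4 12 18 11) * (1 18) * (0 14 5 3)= (0 10 18 11 14 5 3)(1 4 12)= [10, 4, 2, 0, 12, 3, 6, 7, 8, 9, 18, 14, 1, 13, 5, 15, 16, 17, 11]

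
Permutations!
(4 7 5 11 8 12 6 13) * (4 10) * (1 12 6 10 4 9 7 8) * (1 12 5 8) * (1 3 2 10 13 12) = (1 5 11)(2 10 9 7 8 6 12 13 4 3) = [0, 5, 10, 2, 3, 11, 12, 8, 6, 7, 9, 1, 13, 4]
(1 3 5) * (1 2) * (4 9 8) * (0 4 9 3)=(0 4 3 5 2 1)(8 9)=[4, 0, 1, 5, 3, 2, 6, 7, 9, 8]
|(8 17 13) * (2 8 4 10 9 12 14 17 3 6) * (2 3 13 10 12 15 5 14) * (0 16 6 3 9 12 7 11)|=16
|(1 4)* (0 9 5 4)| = |(0 9 5 4 1)| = 5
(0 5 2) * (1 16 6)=(0 5 2)(1 16 6)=[5, 16, 0, 3, 4, 2, 1, 7, 8, 9, 10, 11, 12, 13, 14, 15, 6]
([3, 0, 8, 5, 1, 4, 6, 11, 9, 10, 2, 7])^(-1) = (0 1 4 5 3)(2 10 9 8)(7 11)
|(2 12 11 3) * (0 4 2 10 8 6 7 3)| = 5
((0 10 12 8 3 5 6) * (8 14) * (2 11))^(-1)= (0 6 5 3 8 14 12 10)(2 11)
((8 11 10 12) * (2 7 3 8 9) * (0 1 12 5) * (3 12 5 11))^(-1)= (0 5 1)(2 9 12 7)(3 8)(10 11)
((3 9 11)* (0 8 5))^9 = (11)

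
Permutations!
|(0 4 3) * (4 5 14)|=|(0 5 14 4 3)|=5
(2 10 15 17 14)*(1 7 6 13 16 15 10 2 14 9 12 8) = [0, 7, 2, 3, 4, 5, 13, 6, 1, 12, 10, 11, 8, 16, 14, 17, 15, 9] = (1 7 6 13 16 15 17 9 12 8)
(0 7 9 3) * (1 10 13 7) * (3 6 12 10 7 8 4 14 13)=(0 1 7 9 6 12 10 3)(4 14 13 8)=[1, 7, 2, 0, 14, 5, 12, 9, 4, 6, 3, 11, 10, 8, 13]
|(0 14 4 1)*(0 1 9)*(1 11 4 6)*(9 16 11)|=|(0 14 6 1 9)(4 16 11)|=15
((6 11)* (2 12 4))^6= (12)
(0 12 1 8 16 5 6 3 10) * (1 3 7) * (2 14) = (0 12 3 10)(1 8 16 5 6 7)(2 14) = [12, 8, 14, 10, 4, 6, 7, 1, 16, 9, 0, 11, 3, 13, 2, 15, 5]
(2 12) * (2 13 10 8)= (2 12 13 10 8)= [0, 1, 12, 3, 4, 5, 6, 7, 2, 9, 8, 11, 13, 10]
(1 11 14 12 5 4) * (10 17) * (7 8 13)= (1 11 14 12 5 4)(7 8 13)(10 17)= [0, 11, 2, 3, 1, 4, 6, 8, 13, 9, 17, 14, 5, 7, 12, 15, 16, 10]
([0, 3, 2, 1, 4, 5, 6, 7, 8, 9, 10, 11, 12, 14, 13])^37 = (1 3)(13 14)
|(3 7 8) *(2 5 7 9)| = |(2 5 7 8 3 9)| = 6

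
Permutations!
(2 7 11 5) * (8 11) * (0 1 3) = [1, 3, 7, 0, 4, 2, 6, 8, 11, 9, 10, 5] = (0 1 3)(2 7 8 11 5)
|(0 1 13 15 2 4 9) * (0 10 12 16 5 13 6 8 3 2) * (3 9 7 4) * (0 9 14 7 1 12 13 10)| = 24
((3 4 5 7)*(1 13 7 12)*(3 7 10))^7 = (13)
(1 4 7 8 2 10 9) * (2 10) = [0, 4, 2, 3, 7, 5, 6, 8, 10, 1, 9] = (1 4 7 8 10 9)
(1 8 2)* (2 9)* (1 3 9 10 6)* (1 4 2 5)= (1 8 10 6 4 2 3 9 5)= [0, 8, 3, 9, 2, 1, 4, 7, 10, 5, 6]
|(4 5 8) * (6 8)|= |(4 5 6 8)|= 4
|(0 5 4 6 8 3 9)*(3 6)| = |(0 5 4 3 9)(6 8)| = 10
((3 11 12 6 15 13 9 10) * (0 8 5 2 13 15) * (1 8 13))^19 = ((15)(0 13 9 10 3 11 12 6)(1 8 5 2))^19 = (15)(0 10 12 13 3 6 9 11)(1 2 5 8)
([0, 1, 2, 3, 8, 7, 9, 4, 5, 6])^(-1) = (4 7 5 8)(6 9)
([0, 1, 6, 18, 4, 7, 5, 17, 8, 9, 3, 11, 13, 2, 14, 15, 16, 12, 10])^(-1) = (2 13 12 17 7 5 6)(3 10 18)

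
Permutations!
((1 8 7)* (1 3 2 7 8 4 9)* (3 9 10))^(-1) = (1 9 7 2 3 10 4)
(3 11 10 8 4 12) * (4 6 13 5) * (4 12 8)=(3 11 10 4 8 6 13 5 12)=[0, 1, 2, 11, 8, 12, 13, 7, 6, 9, 4, 10, 3, 5]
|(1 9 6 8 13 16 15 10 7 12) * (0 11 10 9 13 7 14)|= |(0 11 10 14)(1 13 16 15 9 6 8 7 12)|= 36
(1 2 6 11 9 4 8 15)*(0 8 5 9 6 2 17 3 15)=(0 8)(1 17 3 15)(4 5 9)(6 11)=[8, 17, 2, 15, 5, 9, 11, 7, 0, 4, 10, 6, 12, 13, 14, 1, 16, 3]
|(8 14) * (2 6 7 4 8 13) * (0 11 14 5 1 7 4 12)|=|(0 11 14 13 2 6 4 8 5 1 7 12)|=12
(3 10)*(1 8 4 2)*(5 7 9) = [0, 8, 1, 10, 2, 7, 6, 9, 4, 5, 3] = (1 8 4 2)(3 10)(5 7 9)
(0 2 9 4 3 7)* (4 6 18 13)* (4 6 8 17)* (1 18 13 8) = (0 2 9 1 18 8 17 4 3 7)(6 13) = [2, 18, 9, 7, 3, 5, 13, 0, 17, 1, 10, 11, 12, 6, 14, 15, 16, 4, 8]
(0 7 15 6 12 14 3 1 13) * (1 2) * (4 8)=(0 7 15 6 12 14 3 2 1 13)(4 8)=[7, 13, 1, 2, 8, 5, 12, 15, 4, 9, 10, 11, 14, 0, 3, 6]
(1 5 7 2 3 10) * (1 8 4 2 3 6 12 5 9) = (1 9)(2 6 12 5 7 3 10 8 4) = [0, 9, 6, 10, 2, 7, 12, 3, 4, 1, 8, 11, 5]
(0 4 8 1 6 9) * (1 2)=[4, 6, 1, 3, 8, 5, 9, 7, 2, 0]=(0 4 8 2 1 6 9)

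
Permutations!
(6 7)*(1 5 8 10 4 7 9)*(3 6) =(1 5 8 10 4 7 3 6 9) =[0, 5, 2, 6, 7, 8, 9, 3, 10, 1, 4]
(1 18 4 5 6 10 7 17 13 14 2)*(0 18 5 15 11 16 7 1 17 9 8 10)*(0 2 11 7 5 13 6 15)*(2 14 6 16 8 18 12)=[12, 13, 17, 3, 0, 15, 14, 9, 10, 18, 1, 8, 2, 6, 11, 7, 5, 16, 4]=(0 12 2 17 16 5 15 7 9 18 4)(1 13 6 14 11 8 10)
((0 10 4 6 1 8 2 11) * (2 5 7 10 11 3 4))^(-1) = (0 11)(1 6 4 3 2 10 7 5 8)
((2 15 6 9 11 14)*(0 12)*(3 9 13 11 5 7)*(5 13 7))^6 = ((0 12)(2 15 6 7 3 9 13 11 14))^6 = (2 13 7)(3 15 11)(6 14 9)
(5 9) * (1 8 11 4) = [0, 8, 2, 3, 1, 9, 6, 7, 11, 5, 10, 4] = (1 8 11 4)(5 9)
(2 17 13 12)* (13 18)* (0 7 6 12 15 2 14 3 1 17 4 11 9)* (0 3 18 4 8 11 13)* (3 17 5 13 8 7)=(0 3 1 5 13 15 2 7 6 12 14 18)(4 8 11 9 17)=[3, 5, 7, 1, 8, 13, 12, 6, 11, 17, 10, 9, 14, 15, 18, 2, 16, 4, 0]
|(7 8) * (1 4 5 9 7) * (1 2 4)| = |(2 4 5 9 7 8)| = 6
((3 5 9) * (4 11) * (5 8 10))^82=((3 8 10 5 9)(4 11))^82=(11)(3 10 9 8 5)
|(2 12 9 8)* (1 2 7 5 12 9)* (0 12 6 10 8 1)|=|(0 12)(1 2 9)(5 6 10 8 7)|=30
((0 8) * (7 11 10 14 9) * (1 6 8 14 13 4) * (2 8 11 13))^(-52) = (0 11 13)(1 9 2)(4 14 10)(6 7 8) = ((0 14 9 7 13 4 1 6 11 10 2 8))^(-52)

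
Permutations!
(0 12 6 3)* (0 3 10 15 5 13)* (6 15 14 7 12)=(0 6 10 14 7 12 15 5 13)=[6, 1, 2, 3, 4, 13, 10, 12, 8, 9, 14, 11, 15, 0, 7, 5]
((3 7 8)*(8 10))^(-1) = (3 8 10 7)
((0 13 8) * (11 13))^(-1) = (0 8 13 11)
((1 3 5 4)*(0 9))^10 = (9)(1 5)(3 4)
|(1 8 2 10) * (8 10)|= 2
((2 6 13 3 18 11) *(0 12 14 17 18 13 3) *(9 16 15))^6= (0 2 14 3 18)(6 17 13 11 12)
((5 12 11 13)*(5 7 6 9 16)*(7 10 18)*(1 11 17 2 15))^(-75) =(1 5 18 15 16 10 2 9 13 17 6 11 12 7)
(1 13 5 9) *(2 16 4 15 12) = [0, 13, 16, 3, 15, 9, 6, 7, 8, 1, 10, 11, 2, 5, 14, 12, 4] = (1 13 5 9)(2 16 4 15 12)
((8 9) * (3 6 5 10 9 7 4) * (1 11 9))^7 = (1 6 7 11 5 4 9 10 3 8)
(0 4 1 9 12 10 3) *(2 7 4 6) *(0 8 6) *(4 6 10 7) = [0, 9, 4, 8, 1, 5, 2, 6, 10, 12, 3, 11, 7] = (1 9 12 7 6 2 4)(3 8 10)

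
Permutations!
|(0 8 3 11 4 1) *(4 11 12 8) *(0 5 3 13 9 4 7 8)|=10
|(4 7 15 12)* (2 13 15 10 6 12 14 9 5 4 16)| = |(2 13 15 14 9 5 4 7 10 6 12 16)| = 12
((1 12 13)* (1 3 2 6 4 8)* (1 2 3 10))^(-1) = (1 10 13 12)(2 8 4 6)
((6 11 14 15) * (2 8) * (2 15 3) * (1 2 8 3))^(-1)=((1 2 3 8 15 6 11 14))^(-1)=(1 14 11 6 15 8 3 2)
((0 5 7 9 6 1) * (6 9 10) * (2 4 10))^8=((0 5 7 2 4 10 6 1))^8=(10)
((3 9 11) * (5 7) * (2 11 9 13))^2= (2 3)(11 13)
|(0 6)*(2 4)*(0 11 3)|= 4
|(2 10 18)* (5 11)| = |(2 10 18)(5 11)| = 6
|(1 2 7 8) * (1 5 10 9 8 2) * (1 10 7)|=7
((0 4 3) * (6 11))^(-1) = (0 3 4)(6 11) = ((0 4 3)(6 11))^(-1)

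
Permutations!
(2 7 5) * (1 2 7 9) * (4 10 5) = [0, 2, 9, 3, 10, 7, 6, 4, 8, 1, 5] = (1 2 9)(4 10 5 7)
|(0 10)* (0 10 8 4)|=3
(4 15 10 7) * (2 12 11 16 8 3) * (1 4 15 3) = (1 4 3 2 12 11 16 8)(7 15 10) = [0, 4, 12, 2, 3, 5, 6, 15, 1, 9, 7, 16, 11, 13, 14, 10, 8]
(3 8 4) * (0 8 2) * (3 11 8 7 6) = (0 7 6 3 2)(4 11 8) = [7, 1, 0, 2, 11, 5, 3, 6, 4, 9, 10, 8]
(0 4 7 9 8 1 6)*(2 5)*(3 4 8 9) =(9)(0 8 1 6)(2 5)(3 4 7) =[8, 6, 5, 4, 7, 2, 0, 3, 1, 9]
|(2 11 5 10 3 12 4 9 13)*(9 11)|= 6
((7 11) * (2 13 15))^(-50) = ((2 13 15)(7 11))^(-50) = (2 13 15)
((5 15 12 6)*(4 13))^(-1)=(4 13)(5 6 12 15)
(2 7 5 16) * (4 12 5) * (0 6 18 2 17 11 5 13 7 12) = (0 6 18 2 12 13 7 4)(5 16 17 11) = [6, 1, 12, 3, 0, 16, 18, 4, 8, 9, 10, 5, 13, 7, 14, 15, 17, 11, 2]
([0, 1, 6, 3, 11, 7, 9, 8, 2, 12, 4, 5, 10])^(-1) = (2 8 7 5 11 4 10 12 9 6)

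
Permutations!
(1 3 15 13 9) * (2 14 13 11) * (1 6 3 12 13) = (1 12 13 9 6 3 15 11 2 14) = [0, 12, 14, 15, 4, 5, 3, 7, 8, 6, 10, 2, 13, 9, 1, 11]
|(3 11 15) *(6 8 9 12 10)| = 15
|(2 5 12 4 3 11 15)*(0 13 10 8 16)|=|(0 13 10 8 16)(2 5 12 4 3 11 15)|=35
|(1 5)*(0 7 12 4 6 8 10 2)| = 8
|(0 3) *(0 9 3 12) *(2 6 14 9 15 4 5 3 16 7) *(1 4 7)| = |(0 12)(1 4 5 3 15 7 2 6 14 9 16)| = 22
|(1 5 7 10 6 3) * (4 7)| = |(1 5 4 7 10 6 3)| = 7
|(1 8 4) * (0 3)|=6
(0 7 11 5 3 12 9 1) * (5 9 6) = (0 7 11 9 1)(3 12 6 5) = [7, 0, 2, 12, 4, 3, 5, 11, 8, 1, 10, 9, 6]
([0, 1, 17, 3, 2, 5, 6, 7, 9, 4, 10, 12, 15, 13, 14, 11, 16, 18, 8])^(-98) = (2 9 18)(4 8 17)(11 12 15)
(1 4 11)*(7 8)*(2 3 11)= [0, 4, 3, 11, 2, 5, 6, 8, 7, 9, 10, 1]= (1 4 2 3 11)(7 8)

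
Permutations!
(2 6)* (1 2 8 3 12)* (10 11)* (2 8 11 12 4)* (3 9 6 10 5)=[0, 8, 10, 4, 2, 3, 11, 7, 9, 6, 12, 5, 1]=(1 8 9 6 11 5 3 4 2 10 12)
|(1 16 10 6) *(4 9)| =|(1 16 10 6)(4 9)| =4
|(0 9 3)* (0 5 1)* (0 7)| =|(0 9 3 5 1 7)| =6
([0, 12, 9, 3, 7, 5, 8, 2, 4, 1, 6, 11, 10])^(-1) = [0, 9, 7, 3, 8, 5, 10, 4, 6, 2, 12, 11, 1]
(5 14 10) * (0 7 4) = [7, 1, 2, 3, 0, 14, 6, 4, 8, 9, 5, 11, 12, 13, 10] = (0 7 4)(5 14 10)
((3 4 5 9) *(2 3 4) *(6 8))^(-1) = (2 3)(4 9 5)(6 8)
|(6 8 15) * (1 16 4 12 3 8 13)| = |(1 16 4 12 3 8 15 6 13)| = 9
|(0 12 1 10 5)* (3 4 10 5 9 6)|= |(0 12 1 5)(3 4 10 9 6)|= 20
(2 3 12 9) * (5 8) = (2 3 12 9)(5 8) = [0, 1, 3, 12, 4, 8, 6, 7, 5, 2, 10, 11, 9]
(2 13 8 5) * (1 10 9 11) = (1 10 9 11)(2 13 8 5) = [0, 10, 13, 3, 4, 2, 6, 7, 5, 11, 9, 1, 12, 8]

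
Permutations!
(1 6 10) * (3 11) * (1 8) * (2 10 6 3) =[0, 3, 10, 11, 4, 5, 6, 7, 1, 9, 8, 2] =(1 3 11 2 10 8)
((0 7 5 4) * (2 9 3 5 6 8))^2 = ((0 7 6 8 2 9 3 5 4))^2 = (0 6 2 3 4 7 8 9 5)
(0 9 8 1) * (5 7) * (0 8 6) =[9, 8, 2, 3, 4, 7, 0, 5, 1, 6] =(0 9 6)(1 8)(5 7)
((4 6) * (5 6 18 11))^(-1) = ((4 18 11 5 6))^(-1) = (4 6 5 11 18)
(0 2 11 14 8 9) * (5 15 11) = (0 2 5 15 11 14 8 9) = [2, 1, 5, 3, 4, 15, 6, 7, 9, 0, 10, 14, 12, 13, 8, 11]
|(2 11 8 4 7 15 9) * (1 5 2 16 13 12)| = 12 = |(1 5 2 11 8 4 7 15 9 16 13 12)|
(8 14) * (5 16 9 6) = (5 16 9 6)(8 14) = [0, 1, 2, 3, 4, 16, 5, 7, 14, 6, 10, 11, 12, 13, 8, 15, 9]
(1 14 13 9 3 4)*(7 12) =(1 14 13 9 3 4)(7 12) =[0, 14, 2, 4, 1, 5, 6, 12, 8, 3, 10, 11, 7, 9, 13]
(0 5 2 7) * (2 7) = [5, 1, 2, 3, 4, 7, 6, 0] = (0 5 7)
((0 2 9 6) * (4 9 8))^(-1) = (0 6 9 4 8 2)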